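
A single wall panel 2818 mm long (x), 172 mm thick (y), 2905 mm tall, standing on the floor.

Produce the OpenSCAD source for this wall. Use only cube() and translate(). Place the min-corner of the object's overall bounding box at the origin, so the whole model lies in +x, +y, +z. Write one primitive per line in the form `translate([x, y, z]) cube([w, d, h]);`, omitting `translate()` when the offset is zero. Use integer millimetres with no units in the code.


cube([2818, 172, 2905]);


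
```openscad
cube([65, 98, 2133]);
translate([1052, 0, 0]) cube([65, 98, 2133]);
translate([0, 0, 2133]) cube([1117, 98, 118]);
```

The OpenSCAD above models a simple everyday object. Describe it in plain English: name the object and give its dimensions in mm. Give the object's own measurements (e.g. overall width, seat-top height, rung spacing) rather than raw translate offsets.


A door frame. The clear opening is 987 mm wide and 2133 mm high. Two 65 mm wide jambs, 98 mm deep, stand either side of the opening from the floor to the top of the opening. A 118 mm thick head sits across the top of both jambs, spanning the full outside width of the frame.


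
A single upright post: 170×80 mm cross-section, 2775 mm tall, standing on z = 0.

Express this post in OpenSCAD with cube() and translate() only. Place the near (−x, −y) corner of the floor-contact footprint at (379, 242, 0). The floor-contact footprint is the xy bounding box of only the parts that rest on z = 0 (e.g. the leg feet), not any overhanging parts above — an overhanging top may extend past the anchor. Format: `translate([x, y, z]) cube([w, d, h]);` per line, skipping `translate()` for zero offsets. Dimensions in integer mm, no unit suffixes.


translate([379, 242, 0]) cube([170, 80, 2775]);


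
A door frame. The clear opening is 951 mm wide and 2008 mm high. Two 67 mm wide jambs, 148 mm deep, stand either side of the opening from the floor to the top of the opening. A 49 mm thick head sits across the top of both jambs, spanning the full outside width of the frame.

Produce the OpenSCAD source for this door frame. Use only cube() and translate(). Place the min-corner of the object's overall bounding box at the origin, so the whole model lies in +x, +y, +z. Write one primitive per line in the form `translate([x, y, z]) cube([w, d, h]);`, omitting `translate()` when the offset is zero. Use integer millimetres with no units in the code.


cube([67, 148, 2008]);
translate([1018, 0, 0]) cube([67, 148, 2008]);
translate([0, 0, 2008]) cube([1085, 148, 49]);


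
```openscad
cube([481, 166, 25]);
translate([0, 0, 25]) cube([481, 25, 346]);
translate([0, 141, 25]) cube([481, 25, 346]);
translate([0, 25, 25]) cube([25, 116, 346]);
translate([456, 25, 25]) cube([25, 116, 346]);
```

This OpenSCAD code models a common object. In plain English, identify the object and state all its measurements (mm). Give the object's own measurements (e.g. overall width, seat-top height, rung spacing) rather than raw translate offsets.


An open-topped rectangular box: outside dimensions 481×166×371 mm, with a uniform wall and base thickness of 25 mm. The base is a full 481×166 slab on the floor; four walls sit on top of the base. The front and back walls (the −y and +y sides) span the full width; the two side walls fit between them.


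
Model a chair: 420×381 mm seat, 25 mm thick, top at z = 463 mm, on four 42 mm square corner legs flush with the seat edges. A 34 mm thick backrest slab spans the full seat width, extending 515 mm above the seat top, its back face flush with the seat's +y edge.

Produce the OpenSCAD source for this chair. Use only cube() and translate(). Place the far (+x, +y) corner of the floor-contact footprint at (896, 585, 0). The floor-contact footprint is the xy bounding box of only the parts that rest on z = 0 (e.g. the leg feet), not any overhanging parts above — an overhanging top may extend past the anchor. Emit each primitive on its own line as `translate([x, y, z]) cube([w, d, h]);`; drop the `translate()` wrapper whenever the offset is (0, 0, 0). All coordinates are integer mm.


translate([476, 204, 438]) cube([420, 381, 25]);
translate([476, 204, 0]) cube([42, 42, 438]);
translate([854, 204, 0]) cube([42, 42, 438]);
translate([476, 543, 0]) cube([42, 42, 438]);
translate([854, 543, 0]) cube([42, 42, 438]);
translate([476, 551, 463]) cube([420, 34, 515]);


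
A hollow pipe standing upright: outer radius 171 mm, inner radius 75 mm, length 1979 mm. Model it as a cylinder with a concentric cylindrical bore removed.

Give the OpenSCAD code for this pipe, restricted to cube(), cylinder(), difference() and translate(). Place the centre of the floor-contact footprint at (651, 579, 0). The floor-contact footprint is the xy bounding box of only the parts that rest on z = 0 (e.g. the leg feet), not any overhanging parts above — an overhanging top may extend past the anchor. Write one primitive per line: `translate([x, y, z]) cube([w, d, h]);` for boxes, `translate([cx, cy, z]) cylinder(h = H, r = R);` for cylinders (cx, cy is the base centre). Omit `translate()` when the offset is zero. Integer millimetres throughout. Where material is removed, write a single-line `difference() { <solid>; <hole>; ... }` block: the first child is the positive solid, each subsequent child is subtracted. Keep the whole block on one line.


difference() { translate([651, 579, 0]) cylinder(h = 1979, r = 171); translate([651, 579, 0]) cylinder(h = 1979, r = 75); }


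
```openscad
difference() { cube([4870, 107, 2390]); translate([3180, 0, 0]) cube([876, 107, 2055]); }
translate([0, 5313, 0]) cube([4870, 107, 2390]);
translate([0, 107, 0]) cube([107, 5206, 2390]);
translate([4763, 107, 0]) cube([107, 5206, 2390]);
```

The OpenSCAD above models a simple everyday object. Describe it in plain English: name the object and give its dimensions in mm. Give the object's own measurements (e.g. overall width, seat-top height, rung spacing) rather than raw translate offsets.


A single room: four walls, each 2390 mm tall and 107 mm thick, enclosing an outside footprint 4870×5420 mm (x × y), no floor or roof. The front and back walls (−y and +y sides) run the full x-width; the side walls fit between their inner faces. A door opening 876 mm wide and 2055 mm tall is cut through the front wall from the floor up, its −x edge 3180 mm from the wall's −x end.


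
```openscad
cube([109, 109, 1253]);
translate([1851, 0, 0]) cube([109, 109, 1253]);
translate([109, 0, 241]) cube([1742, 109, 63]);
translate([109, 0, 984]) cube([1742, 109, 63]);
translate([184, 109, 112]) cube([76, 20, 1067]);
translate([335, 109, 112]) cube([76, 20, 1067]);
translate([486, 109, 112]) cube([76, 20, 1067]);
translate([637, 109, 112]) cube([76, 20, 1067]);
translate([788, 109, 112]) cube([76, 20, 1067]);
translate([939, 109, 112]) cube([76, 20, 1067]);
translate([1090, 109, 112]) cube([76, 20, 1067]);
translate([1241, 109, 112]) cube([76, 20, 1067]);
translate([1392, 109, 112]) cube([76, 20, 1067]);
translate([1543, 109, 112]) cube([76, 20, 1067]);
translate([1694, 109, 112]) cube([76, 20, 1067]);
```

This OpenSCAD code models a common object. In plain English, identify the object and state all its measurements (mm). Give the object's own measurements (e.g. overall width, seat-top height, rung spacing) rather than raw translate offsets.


A fence section. Two 109×109 mm posts, 1253 mm tall, stand on the floor with a clear span of 1742 mm between their inner faces. Two horizontal rails of 109×63 mm section span the gap between the posts with their undersides at z = 241 mm and z = 984 mm, flush with the posts' −y face. 11 pickets, each 76 mm wide, 20 mm thick and 1067 mm tall, are fixed to the +y face of the rails with their bottoms at z = 112 mm, spaced across the span with a 75 mm gap after the −x post and between neighbouring pickets, with 81 mm left before the +x post.


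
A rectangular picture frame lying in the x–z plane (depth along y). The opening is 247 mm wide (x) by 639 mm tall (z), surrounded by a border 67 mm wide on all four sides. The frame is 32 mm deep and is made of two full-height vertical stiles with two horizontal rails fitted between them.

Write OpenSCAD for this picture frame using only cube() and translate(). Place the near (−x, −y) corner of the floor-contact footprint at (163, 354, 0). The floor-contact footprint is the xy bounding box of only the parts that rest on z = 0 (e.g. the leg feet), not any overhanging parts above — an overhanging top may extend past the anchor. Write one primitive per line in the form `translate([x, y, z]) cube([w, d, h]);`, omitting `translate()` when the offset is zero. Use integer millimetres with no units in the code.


translate([163, 354, 0]) cube([67, 32, 773]);
translate([477, 354, 0]) cube([67, 32, 773]);
translate([230, 354, 0]) cube([247, 32, 67]);
translate([230, 354, 706]) cube([247, 32, 67]);


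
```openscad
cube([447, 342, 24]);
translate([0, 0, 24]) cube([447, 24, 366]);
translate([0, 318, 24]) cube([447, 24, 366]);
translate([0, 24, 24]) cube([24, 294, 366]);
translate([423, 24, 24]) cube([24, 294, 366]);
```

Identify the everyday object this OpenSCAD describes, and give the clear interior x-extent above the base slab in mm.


An open box. The internal width is 399 mm.

A 447×342 base slab with four walls standing on it — an open box. The base is 447 mm wide and the walls are 24 mm thick, so the internal width is 447 − 2 × 24 = 399 mm.


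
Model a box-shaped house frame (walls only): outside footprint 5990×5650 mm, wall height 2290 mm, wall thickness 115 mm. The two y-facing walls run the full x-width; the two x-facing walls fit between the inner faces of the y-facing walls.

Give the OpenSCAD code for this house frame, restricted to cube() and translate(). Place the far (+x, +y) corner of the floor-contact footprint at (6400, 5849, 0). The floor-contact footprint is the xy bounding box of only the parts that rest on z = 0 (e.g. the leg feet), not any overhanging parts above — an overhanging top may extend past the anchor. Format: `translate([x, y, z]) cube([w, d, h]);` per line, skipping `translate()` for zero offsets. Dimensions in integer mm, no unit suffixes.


translate([410, 199, 0]) cube([5990, 115, 2290]);
translate([410, 5734, 0]) cube([5990, 115, 2290]);
translate([410, 314, 0]) cube([115, 5420, 2290]);
translate([6285, 314, 0]) cube([115, 5420, 2290]);


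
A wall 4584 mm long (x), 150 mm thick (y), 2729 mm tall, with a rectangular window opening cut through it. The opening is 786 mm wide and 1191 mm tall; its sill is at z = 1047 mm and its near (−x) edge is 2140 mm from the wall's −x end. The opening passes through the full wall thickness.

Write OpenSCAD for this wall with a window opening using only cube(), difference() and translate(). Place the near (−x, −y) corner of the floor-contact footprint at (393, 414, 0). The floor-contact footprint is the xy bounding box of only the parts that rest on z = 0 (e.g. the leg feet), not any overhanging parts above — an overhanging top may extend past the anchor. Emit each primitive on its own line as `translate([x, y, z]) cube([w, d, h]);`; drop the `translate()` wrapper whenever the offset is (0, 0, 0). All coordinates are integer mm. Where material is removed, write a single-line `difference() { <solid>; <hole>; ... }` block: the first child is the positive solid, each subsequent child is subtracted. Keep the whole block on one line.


difference() { translate([393, 414, 0]) cube([4584, 150, 2729]); translate([2533, 414, 1047]) cube([786, 150, 1191]); }


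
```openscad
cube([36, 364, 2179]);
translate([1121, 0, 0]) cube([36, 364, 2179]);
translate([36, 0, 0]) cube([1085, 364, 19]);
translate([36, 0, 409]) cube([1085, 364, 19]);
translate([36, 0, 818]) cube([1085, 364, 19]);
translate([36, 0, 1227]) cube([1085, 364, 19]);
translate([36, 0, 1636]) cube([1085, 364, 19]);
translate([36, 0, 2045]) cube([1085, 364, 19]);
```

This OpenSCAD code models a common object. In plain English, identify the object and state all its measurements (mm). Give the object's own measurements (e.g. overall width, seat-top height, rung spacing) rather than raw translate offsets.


An open bookshelf. Two side panels, each 36 mm thick, 364 mm deep and 2179 mm tall, stand 1157 mm apart (outside-to-outside). Between them sit 6 shelves, each 19 mm thick and 364 mm deep, spanning the full gap between the sides. The bottom shelf rests on the floor (its underside at z = 0) and the clear gap between one shelf's top and the next shelf's underside is 390 mm.


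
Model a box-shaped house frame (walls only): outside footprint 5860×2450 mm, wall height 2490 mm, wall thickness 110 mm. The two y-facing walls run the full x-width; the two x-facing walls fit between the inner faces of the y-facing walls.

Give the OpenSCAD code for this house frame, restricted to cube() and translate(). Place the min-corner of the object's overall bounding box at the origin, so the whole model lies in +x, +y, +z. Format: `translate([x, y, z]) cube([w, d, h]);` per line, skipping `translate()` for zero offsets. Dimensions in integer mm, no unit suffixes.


cube([5860, 110, 2490]);
translate([0, 2340, 0]) cube([5860, 110, 2490]);
translate([0, 110, 0]) cube([110, 2230, 2490]);
translate([5750, 110, 0]) cube([110, 2230, 2490]);


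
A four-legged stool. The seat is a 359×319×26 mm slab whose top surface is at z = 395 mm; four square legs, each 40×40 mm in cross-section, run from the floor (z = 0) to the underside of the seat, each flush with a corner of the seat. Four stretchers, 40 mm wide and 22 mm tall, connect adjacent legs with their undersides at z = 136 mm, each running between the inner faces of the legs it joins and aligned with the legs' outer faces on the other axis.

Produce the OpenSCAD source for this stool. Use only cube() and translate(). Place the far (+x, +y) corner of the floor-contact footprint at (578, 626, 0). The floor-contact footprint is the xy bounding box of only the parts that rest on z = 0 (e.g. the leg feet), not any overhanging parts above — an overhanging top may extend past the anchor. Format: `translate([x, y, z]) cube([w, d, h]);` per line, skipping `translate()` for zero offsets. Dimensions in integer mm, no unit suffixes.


// leg_h = 395 - 26 = 369
// stretcher span = 359 - 2*40 = 279
translate([219, 307, 369]) cube([359, 319, 26]);
translate([219, 307, 0]) cube([40, 40, 369]);
translate([538, 307, 0]) cube([40, 40, 369]);
translate([219, 586, 0]) cube([40, 40, 369]);
translate([538, 586, 0]) cube([40, 40, 369]);
translate([259, 307, 136]) cube([279, 40, 22]);
translate([259, 586, 136]) cube([279, 40, 22]);
translate([219, 347, 136]) cube([40, 239, 22]);
translate([538, 347, 136]) cube([40, 239, 22]);


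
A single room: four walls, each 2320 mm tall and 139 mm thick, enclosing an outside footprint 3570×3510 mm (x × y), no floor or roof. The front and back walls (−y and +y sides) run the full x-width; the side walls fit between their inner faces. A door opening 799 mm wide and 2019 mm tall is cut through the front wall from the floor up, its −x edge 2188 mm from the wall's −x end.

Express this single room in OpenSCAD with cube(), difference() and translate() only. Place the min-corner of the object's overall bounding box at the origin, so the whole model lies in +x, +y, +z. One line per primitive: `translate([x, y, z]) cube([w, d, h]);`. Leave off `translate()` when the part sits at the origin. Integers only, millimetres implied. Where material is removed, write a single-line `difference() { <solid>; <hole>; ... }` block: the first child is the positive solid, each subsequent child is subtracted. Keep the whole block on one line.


difference() { cube([3570, 139, 2320]); translate([2188, 0, 0]) cube([799, 139, 2019]); }
translate([0, 3371, 0]) cube([3570, 139, 2320]);
translate([0, 139, 0]) cube([139, 3232, 2320]);
translate([3431, 139, 0]) cube([139, 3232, 2320]);


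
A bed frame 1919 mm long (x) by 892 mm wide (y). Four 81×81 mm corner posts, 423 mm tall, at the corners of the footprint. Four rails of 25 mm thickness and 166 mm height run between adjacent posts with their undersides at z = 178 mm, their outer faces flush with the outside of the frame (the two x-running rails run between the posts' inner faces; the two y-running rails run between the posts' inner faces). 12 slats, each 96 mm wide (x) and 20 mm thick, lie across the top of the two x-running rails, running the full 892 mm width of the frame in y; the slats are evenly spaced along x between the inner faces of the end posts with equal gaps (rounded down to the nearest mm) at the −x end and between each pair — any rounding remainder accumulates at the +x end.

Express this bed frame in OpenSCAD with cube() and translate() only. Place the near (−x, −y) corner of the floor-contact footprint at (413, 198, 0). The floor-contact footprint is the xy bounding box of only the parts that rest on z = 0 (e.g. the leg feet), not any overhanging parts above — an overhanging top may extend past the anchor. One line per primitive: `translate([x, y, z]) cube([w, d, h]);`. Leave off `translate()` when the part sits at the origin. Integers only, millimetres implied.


// slat z = rail_z + rail_h = 178 + 166 = 344
// slat gap = ⌊(1757 − 12·96) / 13⌋ = 46
translate([413, 198, 0]) cube([81, 81, 423]);
translate([413, 1009, 0]) cube([81, 81, 423]);
translate([2251, 198, 0]) cube([81, 81, 423]);
translate([2251, 1009, 0]) cube([81, 81, 423]);
translate([494, 198, 178]) cube([1757, 25, 166]);
translate([494, 1065, 178]) cube([1757, 25, 166]);
translate([413, 279, 178]) cube([25, 730, 166]);
translate([2307, 279, 178]) cube([25, 730, 166]);
translate([540, 198, 344]) cube([96, 892, 20]);
translate([682, 198, 344]) cube([96, 892, 20]);
translate([824, 198, 344]) cube([96, 892, 20]);
translate([966, 198, 344]) cube([96, 892, 20]);
translate([1108, 198, 344]) cube([96, 892, 20]);
translate([1250, 198, 344]) cube([96, 892, 20]);
translate([1392, 198, 344]) cube([96, 892, 20]);
translate([1534, 198, 344]) cube([96, 892, 20]);
translate([1676, 198, 344]) cube([96, 892, 20]);
translate([1818, 198, 344]) cube([96, 892, 20]);
translate([1960, 198, 344]) cube([96, 892, 20]);
translate([2102, 198, 344]) cube([96, 892, 20]);


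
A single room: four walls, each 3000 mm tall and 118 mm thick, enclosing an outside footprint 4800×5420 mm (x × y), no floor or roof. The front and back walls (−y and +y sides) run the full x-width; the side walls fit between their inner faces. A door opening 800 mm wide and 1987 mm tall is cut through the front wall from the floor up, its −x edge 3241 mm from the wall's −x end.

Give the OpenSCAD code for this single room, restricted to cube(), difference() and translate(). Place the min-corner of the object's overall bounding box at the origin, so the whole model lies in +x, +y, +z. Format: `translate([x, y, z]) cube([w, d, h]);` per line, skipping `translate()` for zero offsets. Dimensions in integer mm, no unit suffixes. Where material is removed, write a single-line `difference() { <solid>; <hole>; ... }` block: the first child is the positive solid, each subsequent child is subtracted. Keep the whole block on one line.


difference() { cube([4800, 118, 3000]); translate([3241, 0, 0]) cube([800, 118, 1987]); }
translate([0, 5302, 0]) cube([4800, 118, 3000]);
translate([0, 118, 0]) cube([118, 5184, 3000]);
translate([4682, 118, 0]) cube([118, 5184, 3000]);


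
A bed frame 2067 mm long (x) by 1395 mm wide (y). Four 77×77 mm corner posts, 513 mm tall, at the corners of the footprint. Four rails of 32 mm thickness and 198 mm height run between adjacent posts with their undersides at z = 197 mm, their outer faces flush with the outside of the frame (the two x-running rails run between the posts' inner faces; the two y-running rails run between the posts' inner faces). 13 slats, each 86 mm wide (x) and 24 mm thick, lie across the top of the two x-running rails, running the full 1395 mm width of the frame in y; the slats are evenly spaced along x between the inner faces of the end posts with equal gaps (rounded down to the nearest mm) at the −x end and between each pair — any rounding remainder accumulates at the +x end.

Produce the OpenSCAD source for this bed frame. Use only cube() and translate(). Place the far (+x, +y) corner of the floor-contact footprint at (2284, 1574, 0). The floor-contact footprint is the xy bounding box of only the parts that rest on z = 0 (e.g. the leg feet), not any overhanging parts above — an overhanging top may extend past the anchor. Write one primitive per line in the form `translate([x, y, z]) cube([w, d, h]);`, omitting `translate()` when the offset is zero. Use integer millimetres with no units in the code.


translate([217, 179, 0]) cube([77, 77, 513]);
translate([217, 1497, 0]) cube([77, 77, 513]);
translate([2207, 179, 0]) cube([77, 77, 513]);
translate([2207, 1497, 0]) cube([77, 77, 513]);
translate([294, 179, 197]) cube([1913, 32, 198]);
translate([294, 1542, 197]) cube([1913, 32, 198]);
translate([217, 256, 197]) cube([32, 1241, 198]);
translate([2252, 256, 197]) cube([32, 1241, 198]);
translate([350, 179, 395]) cube([86, 1395, 24]);
translate([492, 179, 395]) cube([86, 1395, 24]);
translate([634, 179, 395]) cube([86, 1395, 24]);
translate([776, 179, 395]) cube([86, 1395, 24]);
translate([918, 179, 395]) cube([86, 1395, 24]);
translate([1060, 179, 395]) cube([86, 1395, 24]);
translate([1202, 179, 395]) cube([86, 1395, 24]);
translate([1344, 179, 395]) cube([86, 1395, 24]);
translate([1486, 179, 395]) cube([86, 1395, 24]);
translate([1628, 179, 395]) cube([86, 1395, 24]);
translate([1770, 179, 395]) cube([86, 1395, 24]);
translate([1912, 179, 395]) cube([86, 1395, 24]);
translate([2054, 179, 395]) cube([86, 1395, 24]);


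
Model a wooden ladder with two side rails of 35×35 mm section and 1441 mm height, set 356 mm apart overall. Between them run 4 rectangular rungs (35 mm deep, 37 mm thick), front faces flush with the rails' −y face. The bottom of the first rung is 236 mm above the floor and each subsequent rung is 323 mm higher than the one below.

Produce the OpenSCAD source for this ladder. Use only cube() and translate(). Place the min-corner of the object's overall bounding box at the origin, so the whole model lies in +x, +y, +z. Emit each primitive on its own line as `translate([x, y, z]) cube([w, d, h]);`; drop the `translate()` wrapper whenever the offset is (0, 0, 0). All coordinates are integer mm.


cube([35, 35, 1441]);
translate([321, 0, 0]) cube([35, 35, 1441]);
translate([35, 0, 236]) cube([286, 35, 37]);
translate([35, 0, 559]) cube([286, 35, 37]);
translate([35, 0, 882]) cube([286, 35, 37]);
translate([35, 0, 1205]) cube([286, 35, 37]);


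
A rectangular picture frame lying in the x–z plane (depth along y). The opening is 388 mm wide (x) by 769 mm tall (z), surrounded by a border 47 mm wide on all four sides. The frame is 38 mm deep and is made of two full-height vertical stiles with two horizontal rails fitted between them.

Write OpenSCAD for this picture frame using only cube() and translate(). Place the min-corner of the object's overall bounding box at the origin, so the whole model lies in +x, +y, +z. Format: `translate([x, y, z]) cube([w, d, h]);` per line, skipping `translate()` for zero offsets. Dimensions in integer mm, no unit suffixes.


cube([47, 38, 863]);
translate([435, 0, 0]) cube([47, 38, 863]);
translate([47, 0, 0]) cube([388, 38, 47]);
translate([47, 0, 816]) cube([388, 38, 47]);


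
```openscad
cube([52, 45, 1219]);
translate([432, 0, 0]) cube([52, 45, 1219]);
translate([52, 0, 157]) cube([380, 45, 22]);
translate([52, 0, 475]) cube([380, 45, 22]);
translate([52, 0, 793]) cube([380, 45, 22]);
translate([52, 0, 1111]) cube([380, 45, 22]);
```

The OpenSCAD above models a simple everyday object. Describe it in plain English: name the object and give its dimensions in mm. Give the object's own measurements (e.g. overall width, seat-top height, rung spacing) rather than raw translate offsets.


A straight ladder. Two 52×45 mm vertical rails, 1219 mm tall, stand 484 mm apart (outside-to-outside) with their front faces coplanar on the −y side. 4 rungs, each 45 mm deep and 22 mm tall, span between the inner faces of the rails, front faces flush with the rails. The lowest rung's underside is at z = 157 mm and rungs are spaced 318 mm apart (underside to underside).


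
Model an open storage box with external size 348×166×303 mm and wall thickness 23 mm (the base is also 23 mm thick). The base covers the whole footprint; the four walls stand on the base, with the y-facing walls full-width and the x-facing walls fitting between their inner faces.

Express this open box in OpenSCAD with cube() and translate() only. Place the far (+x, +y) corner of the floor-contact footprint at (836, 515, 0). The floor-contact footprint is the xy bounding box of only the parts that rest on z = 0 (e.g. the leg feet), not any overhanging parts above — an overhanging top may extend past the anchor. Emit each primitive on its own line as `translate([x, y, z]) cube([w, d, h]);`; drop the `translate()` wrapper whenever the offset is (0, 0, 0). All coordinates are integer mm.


translate([488, 349, 0]) cube([348, 166, 23]);
translate([488, 349, 23]) cube([348, 23, 280]);
translate([488, 492, 23]) cube([348, 23, 280]);
translate([488, 372, 23]) cube([23, 120, 280]);
translate([813, 372, 23]) cube([23, 120, 280]);


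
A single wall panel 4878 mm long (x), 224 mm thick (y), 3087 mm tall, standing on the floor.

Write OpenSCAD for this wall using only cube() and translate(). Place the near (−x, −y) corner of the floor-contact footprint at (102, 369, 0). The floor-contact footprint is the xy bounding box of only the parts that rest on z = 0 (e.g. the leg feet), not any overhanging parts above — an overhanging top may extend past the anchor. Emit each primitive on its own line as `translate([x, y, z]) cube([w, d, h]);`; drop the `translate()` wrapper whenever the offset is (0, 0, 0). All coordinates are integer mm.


translate([102, 369, 0]) cube([4878, 224, 3087]);


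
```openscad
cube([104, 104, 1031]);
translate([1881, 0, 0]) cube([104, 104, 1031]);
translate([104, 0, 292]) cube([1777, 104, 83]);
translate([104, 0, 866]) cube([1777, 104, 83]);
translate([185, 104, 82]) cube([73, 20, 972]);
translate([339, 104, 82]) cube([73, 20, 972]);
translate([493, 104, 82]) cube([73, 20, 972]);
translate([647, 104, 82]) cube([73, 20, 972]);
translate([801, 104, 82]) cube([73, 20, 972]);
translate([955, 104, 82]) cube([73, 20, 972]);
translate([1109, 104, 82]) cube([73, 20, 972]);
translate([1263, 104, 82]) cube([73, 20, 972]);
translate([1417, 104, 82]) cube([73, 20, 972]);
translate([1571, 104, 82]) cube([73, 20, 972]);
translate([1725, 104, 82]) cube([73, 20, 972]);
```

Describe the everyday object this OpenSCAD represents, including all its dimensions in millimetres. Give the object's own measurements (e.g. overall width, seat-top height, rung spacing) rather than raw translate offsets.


A fence section. Two 104×104 mm posts, 1031 mm tall, stand on the floor with a clear span of 1777 mm between their inner faces. Two horizontal rails of 104×83 mm section span the gap between the posts with their undersides at z = 292 mm and z = 866 mm, flush with the posts' −y face. 11 pickets, each 73 mm wide, 20 mm thick and 972 mm tall, are fixed to the +y face of the rails with their bottoms at z = 82 mm, spaced across the span with a 81 mm gap after the −x post and between neighbouring pickets, with 83 mm left before the +x post.


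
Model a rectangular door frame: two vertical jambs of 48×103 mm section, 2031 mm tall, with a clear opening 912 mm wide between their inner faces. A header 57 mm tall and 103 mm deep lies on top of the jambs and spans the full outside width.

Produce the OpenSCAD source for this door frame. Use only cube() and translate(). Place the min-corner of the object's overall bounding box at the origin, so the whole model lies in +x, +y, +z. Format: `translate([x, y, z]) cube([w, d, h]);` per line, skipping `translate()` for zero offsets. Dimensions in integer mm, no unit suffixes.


cube([48, 103, 2031]);
translate([960, 0, 0]) cube([48, 103, 2031]);
translate([0, 0, 2031]) cube([1008, 103, 57]);


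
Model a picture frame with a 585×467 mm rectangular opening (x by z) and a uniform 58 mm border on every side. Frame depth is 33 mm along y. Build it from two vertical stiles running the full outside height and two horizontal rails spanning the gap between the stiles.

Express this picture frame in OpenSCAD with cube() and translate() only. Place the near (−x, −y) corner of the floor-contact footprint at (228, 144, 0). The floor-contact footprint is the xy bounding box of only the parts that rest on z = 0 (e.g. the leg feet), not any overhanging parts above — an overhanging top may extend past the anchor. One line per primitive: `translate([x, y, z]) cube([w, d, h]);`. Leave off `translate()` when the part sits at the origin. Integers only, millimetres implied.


translate([228, 144, 0]) cube([58, 33, 583]);
translate([871, 144, 0]) cube([58, 33, 583]);
translate([286, 144, 0]) cube([585, 33, 58]);
translate([286, 144, 525]) cube([585, 33, 58]);


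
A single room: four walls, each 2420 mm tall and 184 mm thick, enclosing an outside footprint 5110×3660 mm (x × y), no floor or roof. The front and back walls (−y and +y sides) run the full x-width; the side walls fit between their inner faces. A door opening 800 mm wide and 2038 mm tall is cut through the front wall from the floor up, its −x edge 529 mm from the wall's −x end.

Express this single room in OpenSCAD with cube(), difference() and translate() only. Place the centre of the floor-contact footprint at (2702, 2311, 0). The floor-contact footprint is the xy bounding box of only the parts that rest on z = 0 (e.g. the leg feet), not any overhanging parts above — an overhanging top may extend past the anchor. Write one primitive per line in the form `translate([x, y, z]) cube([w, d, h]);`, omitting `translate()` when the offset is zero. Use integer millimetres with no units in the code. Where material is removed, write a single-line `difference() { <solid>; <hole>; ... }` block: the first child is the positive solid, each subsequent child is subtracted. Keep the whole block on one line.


difference() { translate([147, 481, 0]) cube([5110, 184, 2420]); translate([676, 481, 0]) cube([800, 184, 2038]); }
translate([147, 3957, 0]) cube([5110, 184, 2420]);
translate([147, 665, 0]) cube([184, 3292, 2420]);
translate([5073, 665, 0]) cube([184, 3292, 2420]);


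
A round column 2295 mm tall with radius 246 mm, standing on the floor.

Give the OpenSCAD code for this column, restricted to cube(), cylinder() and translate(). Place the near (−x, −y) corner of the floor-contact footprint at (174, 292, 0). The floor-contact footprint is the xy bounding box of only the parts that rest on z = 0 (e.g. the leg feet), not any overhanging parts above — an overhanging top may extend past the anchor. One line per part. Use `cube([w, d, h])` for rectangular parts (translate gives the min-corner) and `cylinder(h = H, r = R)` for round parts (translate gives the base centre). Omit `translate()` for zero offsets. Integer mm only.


translate([420, 538, 0]) cylinder(h = 2295, r = 246);


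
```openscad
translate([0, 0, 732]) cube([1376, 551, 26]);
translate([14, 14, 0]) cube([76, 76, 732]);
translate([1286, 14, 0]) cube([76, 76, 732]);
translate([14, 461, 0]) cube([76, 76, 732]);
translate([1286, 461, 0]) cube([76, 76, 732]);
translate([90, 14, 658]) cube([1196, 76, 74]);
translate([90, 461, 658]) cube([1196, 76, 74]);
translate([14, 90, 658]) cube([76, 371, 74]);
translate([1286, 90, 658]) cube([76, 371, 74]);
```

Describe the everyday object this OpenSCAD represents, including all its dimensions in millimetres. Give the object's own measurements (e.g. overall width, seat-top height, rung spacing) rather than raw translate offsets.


A rectangular dining table. The top is 1376×551×26 mm with its upper surface at z = 758 mm. It stands on four 76×76 mm square legs, each inset 14 mm from the nearest pair of top edges, running from the floor to the underside of the top. Four apron rails, 76 mm thick and 74 mm tall, run between adjacent legs with their top edges flush with the underside of the top and their outer faces flush with the legs' outer faces.


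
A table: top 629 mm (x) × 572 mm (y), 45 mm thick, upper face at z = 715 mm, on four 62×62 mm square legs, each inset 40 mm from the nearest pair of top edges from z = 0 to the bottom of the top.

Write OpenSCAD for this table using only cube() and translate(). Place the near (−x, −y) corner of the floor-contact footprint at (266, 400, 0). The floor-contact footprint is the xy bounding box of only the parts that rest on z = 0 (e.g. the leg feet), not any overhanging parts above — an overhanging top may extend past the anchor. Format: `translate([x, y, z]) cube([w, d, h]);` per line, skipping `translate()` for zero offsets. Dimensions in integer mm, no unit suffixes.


translate([226, 360, 670]) cube([629, 572, 45]);
translate([266, 400, 0]) cube([62, 62, 670]);
translate([753, 400, 0]) cube([62, 62, 670]);
translate([266, 830, 0]) cube([62, 62, 670]);
translate([753, 830, 0]) cube([62, 62, 670]);


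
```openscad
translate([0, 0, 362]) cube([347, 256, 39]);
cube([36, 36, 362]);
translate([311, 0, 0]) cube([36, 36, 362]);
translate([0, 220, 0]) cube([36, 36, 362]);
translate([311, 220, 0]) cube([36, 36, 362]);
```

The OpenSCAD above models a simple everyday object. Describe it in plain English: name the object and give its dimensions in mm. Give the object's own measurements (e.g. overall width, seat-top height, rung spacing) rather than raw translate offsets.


A simple wooden stool: a rectangular seat 347 mm (x) by 256 mm (y), 39 mm thick, top face at z = 401 mm, on four square legs, each 36×36 mm in cross-section. The legs rest on z = 0, each flush with a corner of the seat.


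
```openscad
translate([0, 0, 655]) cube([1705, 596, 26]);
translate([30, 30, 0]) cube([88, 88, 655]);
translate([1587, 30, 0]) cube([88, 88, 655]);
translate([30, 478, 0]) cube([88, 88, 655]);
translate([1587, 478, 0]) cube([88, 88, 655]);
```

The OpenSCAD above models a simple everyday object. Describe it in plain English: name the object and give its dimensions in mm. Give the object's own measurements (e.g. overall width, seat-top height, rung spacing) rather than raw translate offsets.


A rectangular dining table. The top is 1705×596×26 mm with its upper surface at z = 681 mm. It stands on four 88×88 mm square legs, each inset 30 mm from the nearest pair of top edges, running from the floor to the underside of the top.


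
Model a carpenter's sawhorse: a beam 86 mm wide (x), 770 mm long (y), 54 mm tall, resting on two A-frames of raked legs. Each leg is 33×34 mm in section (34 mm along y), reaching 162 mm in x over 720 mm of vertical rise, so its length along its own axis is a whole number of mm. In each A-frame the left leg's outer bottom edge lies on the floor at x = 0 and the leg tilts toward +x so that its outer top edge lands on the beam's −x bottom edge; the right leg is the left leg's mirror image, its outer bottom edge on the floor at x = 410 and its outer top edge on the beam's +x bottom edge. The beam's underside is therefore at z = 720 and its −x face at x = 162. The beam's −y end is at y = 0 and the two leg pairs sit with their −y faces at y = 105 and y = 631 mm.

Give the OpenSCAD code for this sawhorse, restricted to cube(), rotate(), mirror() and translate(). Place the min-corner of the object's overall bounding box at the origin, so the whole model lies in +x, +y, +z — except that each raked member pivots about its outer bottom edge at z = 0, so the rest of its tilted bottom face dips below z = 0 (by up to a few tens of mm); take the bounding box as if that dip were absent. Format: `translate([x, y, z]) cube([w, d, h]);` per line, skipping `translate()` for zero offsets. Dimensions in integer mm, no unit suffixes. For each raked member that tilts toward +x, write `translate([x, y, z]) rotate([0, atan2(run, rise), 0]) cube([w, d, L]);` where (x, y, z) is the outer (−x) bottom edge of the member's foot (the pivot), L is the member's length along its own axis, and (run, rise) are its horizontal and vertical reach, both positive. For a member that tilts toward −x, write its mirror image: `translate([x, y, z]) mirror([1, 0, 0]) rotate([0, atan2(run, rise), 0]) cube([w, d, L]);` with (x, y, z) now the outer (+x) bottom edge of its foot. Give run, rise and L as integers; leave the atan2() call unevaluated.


translate([162, 0, 720]) cube([86, 770, 54]);
translate([0, 105, 0]) rotate([0, atan2(162, 720), 0]) cube([33, 34, 738]);
translate([410, 105, 0]) mirror([1, 0, 0]) rotate([0, atan2(162, 720), 0]) cube([33, 34, 738]);
translate([0, 631, 0]) rotate([0, atan2(162, 720), 0]) cube([33, 34, 738]);
translate([410, 631, 0]) mirror([1, 0, 0]) rotate([0, atan2(162, 720), 0]) cube([33, 34, 738]);


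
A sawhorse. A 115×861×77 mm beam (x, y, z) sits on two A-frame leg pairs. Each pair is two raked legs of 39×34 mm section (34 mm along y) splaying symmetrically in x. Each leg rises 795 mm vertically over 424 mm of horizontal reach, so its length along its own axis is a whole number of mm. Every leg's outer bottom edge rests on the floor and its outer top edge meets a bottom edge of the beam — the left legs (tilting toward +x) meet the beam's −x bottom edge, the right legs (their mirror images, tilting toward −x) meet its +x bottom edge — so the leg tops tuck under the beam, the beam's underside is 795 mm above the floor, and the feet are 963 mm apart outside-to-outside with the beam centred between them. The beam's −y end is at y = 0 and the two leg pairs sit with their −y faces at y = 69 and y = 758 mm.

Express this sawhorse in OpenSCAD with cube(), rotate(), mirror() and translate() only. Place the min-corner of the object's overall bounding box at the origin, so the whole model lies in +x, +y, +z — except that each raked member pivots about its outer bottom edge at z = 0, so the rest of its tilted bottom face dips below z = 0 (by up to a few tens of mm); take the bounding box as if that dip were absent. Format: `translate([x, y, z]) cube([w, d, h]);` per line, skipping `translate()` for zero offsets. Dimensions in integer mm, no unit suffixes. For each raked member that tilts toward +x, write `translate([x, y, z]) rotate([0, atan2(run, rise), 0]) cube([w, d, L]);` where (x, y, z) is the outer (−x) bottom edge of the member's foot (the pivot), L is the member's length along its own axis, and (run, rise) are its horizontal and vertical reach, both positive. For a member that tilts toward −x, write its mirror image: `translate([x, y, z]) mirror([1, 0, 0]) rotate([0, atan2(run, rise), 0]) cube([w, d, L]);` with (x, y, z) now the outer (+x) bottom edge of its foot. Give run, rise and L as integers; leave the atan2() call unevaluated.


translate([424, 0, 795]) cube([115, 861, 77]);
translate([0, 69, 0]) rotate([0, atan2(424, 795), 0]) cube([39, 34, 901]);
translate([963, 69, 0]) mirror([1, 0, 0]) rotate([0, atan2(424, 795), 0]) cube([39, 34, 901]);
translate([0, 758, 0]) rotate([0, atan2(424, 795), 0]) cube([39, 34, 901]);
translate([963, 758, 0]) mirror([1, 0, 0]) rotate([0, atan2(424, 795), 0]) cube([39, 34, 901]);


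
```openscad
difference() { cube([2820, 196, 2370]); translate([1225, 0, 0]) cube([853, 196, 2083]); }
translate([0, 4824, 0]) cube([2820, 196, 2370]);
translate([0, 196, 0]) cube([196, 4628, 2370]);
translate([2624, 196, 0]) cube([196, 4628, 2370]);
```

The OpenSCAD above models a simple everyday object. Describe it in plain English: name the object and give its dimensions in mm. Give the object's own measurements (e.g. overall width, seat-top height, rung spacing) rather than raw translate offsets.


A single room: four walls, each 2370 mm tall and 196 mm thick, enclosing an outside footprint 2820×5020 mm (x × y), no floor or roof. The front and back walls (−y and +y sides) run the full x-width; the side walls fit between their inner faces. A door opening 853 mm wide and 2083 mm tall is cut through the front wall from the floor up, its −x edge 1225 mm from the wall's −x end.
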